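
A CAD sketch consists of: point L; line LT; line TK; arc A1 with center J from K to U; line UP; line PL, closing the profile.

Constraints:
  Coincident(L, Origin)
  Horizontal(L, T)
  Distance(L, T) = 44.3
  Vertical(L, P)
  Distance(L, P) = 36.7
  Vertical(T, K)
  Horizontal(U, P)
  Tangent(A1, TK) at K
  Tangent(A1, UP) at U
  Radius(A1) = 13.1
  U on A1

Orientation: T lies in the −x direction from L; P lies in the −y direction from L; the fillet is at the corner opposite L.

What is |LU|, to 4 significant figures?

48.17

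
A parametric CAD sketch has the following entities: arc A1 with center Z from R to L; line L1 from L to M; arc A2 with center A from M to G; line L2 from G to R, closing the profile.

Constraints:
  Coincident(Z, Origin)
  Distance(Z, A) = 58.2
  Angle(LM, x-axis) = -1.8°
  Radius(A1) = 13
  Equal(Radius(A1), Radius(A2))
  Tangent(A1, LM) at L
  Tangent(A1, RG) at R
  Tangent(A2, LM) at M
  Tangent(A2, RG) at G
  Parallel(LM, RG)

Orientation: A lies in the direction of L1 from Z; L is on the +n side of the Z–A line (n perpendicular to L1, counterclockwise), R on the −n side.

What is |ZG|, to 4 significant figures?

59.63

Tangency of A1 to both parallel lines with radius 13.0 puts L and R at Z ± 13.0·n: L = (0.4083, 12.99), R = (-0.4083, -12.99). Equal radii place M and G the same way about A: M = A + 13.0·n = (58.58, 11.17), G = A − 13.0·n = (57.76, -14.82). Then |ZG| = |G − Z| = 59.63.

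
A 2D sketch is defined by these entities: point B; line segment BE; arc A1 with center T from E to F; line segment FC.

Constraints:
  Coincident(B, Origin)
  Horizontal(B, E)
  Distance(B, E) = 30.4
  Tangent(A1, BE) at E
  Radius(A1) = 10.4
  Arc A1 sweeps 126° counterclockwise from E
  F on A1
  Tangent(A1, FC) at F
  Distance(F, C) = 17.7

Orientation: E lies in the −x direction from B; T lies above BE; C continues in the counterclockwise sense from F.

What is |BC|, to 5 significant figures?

44.719

B is at the origin; BE is horizontal with |BE| = 30.4 and E on the −x side, so E = (-30.400, 0.0000). Tangency of A1 to BE means the radius TE is perpendicular to BE, so T = E + (0, 10.4) = (-30.400, 10.400). On A1, E sits at bearing -90° from T; a 126° counterclockwise sweep puts F at bearing 36°, so F = T + 10.4·(cos 36°, sin 36°) = (-21.986, 16.513). The tangent condition forces TF to be normal to FC, so FC runs along (−sin 36°, cos 36°); with |FC| = 17.7, C = (-32.390, 30.833). Then |BC| = |C − B| = 44.719.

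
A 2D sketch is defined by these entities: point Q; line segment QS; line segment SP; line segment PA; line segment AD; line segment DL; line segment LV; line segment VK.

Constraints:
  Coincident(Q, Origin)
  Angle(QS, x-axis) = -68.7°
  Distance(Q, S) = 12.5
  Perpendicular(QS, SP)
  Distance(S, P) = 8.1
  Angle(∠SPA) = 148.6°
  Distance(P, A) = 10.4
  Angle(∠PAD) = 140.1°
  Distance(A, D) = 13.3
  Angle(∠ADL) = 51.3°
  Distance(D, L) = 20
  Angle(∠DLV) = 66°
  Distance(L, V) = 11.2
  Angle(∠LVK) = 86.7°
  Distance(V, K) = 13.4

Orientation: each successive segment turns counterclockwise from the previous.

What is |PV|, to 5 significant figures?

3.7758

Q is at the origin; QS runs at -68.7° with length 12.5, so S = (4.5406, -11.646). QS is perpendicular to SP, so SP runs at 21.300°; with |SP| = 8.1, P = (12.087, -8.7038). ∠SPA = 148.6° gives PA at 52.700° from the x-axis; with |PA| = 10.4, A = (18.390, -0.43088). ∠PAD = 140.1° gives AD at 92.600° from the x-axis; with |AD| = 13.3, D = (17.786, 12.855). ∠ADL = 51.3° gives DL at -138.70° from the x-axis; with |DL| = 20.0, L = (2.7610, -0.34461). ∠DLV = 66.0° gives LV at -24.700° from the x-axis; with |LV| = 11.2, V = (12.936, -5.0247). Then |PV| = |V − P| = 3.7758.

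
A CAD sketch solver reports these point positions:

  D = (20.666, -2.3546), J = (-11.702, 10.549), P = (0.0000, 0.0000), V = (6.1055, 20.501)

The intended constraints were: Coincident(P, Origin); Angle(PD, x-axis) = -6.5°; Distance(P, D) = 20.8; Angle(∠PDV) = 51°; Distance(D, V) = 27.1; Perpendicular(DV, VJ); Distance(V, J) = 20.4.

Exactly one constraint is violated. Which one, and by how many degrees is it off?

Perpendicular(DV, VJ) — off by 3.30°.

P = (0.00, 0.00) ✓; PD at -6.500° ✓; |PD| = 20.80 ✓; ∠PDV = 51.00° ✓; |DV| = 27.10 ✓; ∠(DV, VJ) = 86.70° ✗; |VJ| = 20.40 ✓.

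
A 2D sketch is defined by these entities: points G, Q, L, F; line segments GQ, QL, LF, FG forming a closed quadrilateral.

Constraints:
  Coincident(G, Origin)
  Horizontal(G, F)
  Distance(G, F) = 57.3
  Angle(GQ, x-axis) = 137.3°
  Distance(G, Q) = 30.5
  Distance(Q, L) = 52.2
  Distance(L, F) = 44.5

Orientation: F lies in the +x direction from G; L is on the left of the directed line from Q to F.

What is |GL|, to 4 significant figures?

43.86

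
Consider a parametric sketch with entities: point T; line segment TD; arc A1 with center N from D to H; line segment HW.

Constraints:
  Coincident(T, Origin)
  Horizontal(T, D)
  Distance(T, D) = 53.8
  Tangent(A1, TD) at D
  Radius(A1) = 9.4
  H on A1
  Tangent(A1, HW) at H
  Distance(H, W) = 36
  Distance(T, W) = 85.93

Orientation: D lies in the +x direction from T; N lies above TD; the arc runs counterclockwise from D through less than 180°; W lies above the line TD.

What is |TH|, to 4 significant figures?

62.68

T is at the origin; T and D share the same y with |TD| = 53.8 and D on the +x side, so D = (53.80, 0.000). Tangency of A1 to TD means the radius ND is perpendicular to TD, so N = D + (0, 9.4) = (53.80, 9.400). Since NH ⟂ HW (tangency), |NW| = √(9.4² + 36.0²) = 37.21 regardless of where H sits on A1. So W lies on both circle(T, 85.93) and circle(N, 37.21); the above-TD intersection is W = (76.72, 38.71). H is the foot of the tangent from W: H = (62.43, 5.669).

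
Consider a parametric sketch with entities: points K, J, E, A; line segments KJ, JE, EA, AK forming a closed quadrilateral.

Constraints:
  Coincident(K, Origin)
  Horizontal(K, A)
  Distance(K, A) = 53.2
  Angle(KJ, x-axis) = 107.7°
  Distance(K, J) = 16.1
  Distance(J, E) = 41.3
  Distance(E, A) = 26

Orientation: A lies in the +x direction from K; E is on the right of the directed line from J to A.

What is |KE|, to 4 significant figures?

29.98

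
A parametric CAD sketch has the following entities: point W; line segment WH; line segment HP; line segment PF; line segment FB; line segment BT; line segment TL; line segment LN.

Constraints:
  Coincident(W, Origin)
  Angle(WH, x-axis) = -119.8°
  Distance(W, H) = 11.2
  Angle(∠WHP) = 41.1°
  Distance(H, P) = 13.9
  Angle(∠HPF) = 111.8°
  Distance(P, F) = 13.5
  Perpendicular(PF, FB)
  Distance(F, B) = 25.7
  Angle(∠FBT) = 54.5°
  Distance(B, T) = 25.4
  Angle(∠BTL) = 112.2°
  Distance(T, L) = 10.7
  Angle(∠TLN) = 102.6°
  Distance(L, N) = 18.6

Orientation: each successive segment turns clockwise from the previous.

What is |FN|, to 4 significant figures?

0.8543

W is at the origin; WH runs at -119.8° with length 11.2, so H = (-5.566, -9.719). ∠WHP = 41.1° gives HP at 101.3° from the x-axis; with |HP| = 13.9, P = (-8.290, 3.912). ∠HPF = 111.8° gives PF at 33.10° from the x-axis; with |PF| = 13.5, F = (3.019, 11.28). PF is perpendicular to FB, so FB runs at -56.90°; with |FB| = 25.7, B = (17.05, -10.25). ∠FBT = 54.5° gives BT at 177.6° from the x-axis; with |BT| = 25.4, T = (-8.323, -9.182). ∠BTL = 112.2° gives TL at 109.8° from the x-axis; with |TL| = 10.7, L = (-11.95, 0.8856). ∠TLN = 102.6° gives LN at 32.40° from the x-axis; with |LN| = 18.6, N = (3.757, 10.85). Then |FN| = |N − F| = 0.8543.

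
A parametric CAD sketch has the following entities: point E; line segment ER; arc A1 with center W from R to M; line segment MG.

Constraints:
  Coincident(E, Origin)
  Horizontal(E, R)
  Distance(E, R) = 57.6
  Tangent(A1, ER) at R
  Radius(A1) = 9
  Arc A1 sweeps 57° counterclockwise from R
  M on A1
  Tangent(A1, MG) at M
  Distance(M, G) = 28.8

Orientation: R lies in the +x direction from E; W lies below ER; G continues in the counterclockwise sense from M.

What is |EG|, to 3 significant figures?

44.5

E is at the origin; ER is horizontal with |ER| = 57.6 and R on the +x side, so R = (57.6, 0.00). Tangency of A1 to ER means the radius WR is perpendicular to ER, so W = R + (0, -9) = (57.6, -9.00). On A1, R sits at bearing 90° from W; a 57° counterclockwise sweep puts M at bearing 147°, so M = W + 9.0·(cos 147°, sin 147°) = (50.1, -4.10). The tangent condition forces WM to be normal to MG, so MG runs along (−sin 147°, cos 147°); with |MG| = 28.8, G = (34.4, -28.3). Then |EG| = |G − E| = 44.5.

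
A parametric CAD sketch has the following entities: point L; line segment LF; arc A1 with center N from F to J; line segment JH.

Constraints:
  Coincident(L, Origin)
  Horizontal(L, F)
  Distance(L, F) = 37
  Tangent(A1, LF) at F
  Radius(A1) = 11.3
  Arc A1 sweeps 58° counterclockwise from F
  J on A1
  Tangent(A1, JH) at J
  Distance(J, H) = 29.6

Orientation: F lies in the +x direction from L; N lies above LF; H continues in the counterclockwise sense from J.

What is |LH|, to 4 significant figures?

69.30

L is at the origin; LF is horizontal with |LF| = 37.0 and F on the +x side, so F = (37.00, 0.000). The tangent condition forces NF to be normal to LF, so N = F + (0, 11.3) = (37.00, 11.30). On A1, F sits at bearing -90° from N; a 58° counterclockwise sweep puts J at bearing -32°, so J = N + 11.3·(cos -32°, sin -32°) = (46.58, 5.312). The tangent condition forces NJ to be normal to JH, so JH runs along (−sin -32°, cos -32°); with |JH| = 29.6, H = (62.27, 30.41). Then |LH| = |H − L| = 69.30.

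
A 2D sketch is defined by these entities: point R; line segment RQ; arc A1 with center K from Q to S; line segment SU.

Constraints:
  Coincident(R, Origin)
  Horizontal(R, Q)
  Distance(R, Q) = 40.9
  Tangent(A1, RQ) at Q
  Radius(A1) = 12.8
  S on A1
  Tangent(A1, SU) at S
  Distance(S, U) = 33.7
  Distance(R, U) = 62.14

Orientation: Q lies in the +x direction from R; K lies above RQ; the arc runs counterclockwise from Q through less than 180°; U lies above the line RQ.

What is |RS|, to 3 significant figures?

55.6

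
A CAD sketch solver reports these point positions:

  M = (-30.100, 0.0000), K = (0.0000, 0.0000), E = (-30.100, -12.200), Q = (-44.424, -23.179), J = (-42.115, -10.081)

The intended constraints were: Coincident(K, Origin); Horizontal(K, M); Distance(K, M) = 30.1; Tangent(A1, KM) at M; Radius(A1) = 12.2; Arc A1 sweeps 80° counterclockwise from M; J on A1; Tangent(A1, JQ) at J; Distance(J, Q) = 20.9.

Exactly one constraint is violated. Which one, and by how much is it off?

Distance(J, Q) = 20.9 — off by 7.60.

K = (0.00, 0.00) ✓; K.y = 0.00, M.y = 0.00 ✓; |KM| = 30.10 ✓; ∠(EM, MK) = 90.00° ✓; |EM| = 12.20 ✓; bearing(E→J) − bearing(E→M) = 80.00° ✓; |EJ| = 12.20 ✓; ∠(EJ, JQ) = 90.00° ✓; |JQ| = 13.30 ✗.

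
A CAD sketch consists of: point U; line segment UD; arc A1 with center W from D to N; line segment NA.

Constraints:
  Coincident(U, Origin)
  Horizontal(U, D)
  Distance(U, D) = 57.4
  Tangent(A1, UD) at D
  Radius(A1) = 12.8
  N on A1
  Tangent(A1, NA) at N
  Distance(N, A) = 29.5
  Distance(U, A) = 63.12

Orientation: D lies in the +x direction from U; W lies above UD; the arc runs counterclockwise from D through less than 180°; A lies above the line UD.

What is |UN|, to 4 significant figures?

70.07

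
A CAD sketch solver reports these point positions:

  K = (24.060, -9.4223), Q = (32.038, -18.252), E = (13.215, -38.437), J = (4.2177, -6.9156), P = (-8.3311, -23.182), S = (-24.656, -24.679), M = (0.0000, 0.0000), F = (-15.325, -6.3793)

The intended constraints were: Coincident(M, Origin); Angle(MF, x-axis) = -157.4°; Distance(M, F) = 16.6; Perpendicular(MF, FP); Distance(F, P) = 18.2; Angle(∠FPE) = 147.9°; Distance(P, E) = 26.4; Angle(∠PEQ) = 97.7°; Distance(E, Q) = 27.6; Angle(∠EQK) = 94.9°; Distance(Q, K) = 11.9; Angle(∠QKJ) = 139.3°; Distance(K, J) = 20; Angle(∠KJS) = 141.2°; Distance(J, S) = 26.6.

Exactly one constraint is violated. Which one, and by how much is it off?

Distance(J, S) = 26.6 — off by 7.30.

M = (0.00, 0.00) ✓; MF at -157.4° ✓; |MF| = 16.60 ✓; ∠(MF, FP) = 90.00° ✓; |FP| = 18.20 ✓; ∠FPE = 147.9° ✓; |PE| = 26.40 ✓; ∠PEQ = 97.70° ✓; |EQ| = 27.60 ✓; ∠EQK = 94.90° ✓; |QK| = 11.90 ✓; ∠QKJ = 139.3° ✓; |KJ| = 20.00 ✓; ∠KJS = 141.2° ✓; |JS| = 33.90 ✗.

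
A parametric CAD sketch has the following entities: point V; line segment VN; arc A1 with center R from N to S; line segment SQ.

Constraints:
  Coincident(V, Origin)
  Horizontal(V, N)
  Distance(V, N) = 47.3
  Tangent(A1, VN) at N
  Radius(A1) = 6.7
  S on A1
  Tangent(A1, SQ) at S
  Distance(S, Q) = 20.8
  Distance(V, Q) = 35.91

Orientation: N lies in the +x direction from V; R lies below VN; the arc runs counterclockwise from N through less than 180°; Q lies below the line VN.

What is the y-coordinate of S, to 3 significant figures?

-2.86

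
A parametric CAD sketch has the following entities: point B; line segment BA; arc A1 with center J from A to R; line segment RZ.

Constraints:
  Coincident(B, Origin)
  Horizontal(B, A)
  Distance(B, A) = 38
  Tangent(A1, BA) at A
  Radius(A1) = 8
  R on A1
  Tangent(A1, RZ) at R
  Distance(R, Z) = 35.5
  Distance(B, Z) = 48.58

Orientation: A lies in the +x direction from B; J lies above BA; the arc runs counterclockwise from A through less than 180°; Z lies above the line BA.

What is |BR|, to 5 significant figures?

46.333

Checks: |JA| = 8.000 ✓; |JR| = 8.000 ✓; ∠(JR, RZ) = 90.00° ✓; |RZ| = 35.50 ✓; |BZ| = 48.58 ✓.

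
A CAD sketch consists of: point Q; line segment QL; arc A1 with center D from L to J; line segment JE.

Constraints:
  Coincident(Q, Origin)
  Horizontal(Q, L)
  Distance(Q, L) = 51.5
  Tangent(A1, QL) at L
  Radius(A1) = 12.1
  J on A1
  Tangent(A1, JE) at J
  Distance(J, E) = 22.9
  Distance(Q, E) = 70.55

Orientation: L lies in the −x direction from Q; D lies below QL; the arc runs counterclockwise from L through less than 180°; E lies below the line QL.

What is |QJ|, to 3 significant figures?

65.0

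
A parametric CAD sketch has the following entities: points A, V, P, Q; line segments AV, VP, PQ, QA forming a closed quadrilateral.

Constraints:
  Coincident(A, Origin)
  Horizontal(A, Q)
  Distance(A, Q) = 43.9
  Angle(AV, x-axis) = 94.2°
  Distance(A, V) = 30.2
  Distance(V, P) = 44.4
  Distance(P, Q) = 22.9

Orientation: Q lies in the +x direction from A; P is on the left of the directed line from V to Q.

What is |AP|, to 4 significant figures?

47.41

A is at the origin; A and Q share the same y with |AQ| = 43.9 and Q in +x, so Q = (43.9, 0). AV runs at 94.2° with |AV| = 30.2, so V = (-2.212, 30.12). P is determined by |VP| = 44.4 and |PQ| = 22.9 together: it lies at the intersection of circle(V, 44.4) and circle(Q, 22.9). With |VQ| = 55.08, the foot of the radical line on VQ is 40.67 from V and the perpendicular offset is √(44.4² − 40.67²) = 17.80. Taking the left-of-VQ solution: P = (41.58, 22.78).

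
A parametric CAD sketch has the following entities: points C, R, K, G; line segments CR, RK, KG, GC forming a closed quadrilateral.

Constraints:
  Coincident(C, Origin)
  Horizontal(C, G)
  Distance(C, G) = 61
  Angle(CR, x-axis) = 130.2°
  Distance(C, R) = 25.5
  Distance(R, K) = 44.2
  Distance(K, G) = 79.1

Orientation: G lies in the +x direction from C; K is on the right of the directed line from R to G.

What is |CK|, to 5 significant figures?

28.437

C is at the origin; C and G share the same y with |CG| = 61.0 and G in +x, so G = (61.0, 0). CR runs at 130.2° with |CR| = 25.5, so R = (-16.459, 19.477). K is determined by |RK| = 44.2 and |KG| = 79.1 together: it lies at the intersection of circle(R, 44.2) and circle(G, 79.1). With |RG| = 79.870, the foot of the radical line on RG is 12.997 from R and the perpendicular offset is √(44.2² − 12.997²) = 42.246. Taking the right-of-RG solution: K = (-14.157, -24.663).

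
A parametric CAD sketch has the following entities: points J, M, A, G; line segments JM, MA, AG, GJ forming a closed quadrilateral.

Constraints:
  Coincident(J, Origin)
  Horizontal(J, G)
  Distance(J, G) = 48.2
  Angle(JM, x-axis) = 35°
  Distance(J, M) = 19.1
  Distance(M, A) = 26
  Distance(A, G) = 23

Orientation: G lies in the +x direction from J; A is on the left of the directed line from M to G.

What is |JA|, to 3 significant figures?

44.9

Checks: JM at 35.00° ✓; |MA| = 26.00 ✓; |AG| = 23.00 ✓.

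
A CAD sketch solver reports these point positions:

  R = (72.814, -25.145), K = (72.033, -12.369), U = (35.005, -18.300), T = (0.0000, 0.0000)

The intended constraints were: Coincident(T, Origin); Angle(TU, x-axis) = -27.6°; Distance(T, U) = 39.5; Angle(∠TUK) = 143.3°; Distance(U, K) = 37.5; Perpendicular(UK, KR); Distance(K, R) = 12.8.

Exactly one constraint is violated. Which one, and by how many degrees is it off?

Perpendicular(UK, KR) — off by 5.60°.

T = (0.00, 0.00) ✓; TU at -27.60° ✓; |TU| = 39.50 ✓; ∠TUK = 143.3° ✓; |UK| = 37.50 ✓; ∠(UK, KR) = 95.60° ✗; |KR| = 12.80 ✓.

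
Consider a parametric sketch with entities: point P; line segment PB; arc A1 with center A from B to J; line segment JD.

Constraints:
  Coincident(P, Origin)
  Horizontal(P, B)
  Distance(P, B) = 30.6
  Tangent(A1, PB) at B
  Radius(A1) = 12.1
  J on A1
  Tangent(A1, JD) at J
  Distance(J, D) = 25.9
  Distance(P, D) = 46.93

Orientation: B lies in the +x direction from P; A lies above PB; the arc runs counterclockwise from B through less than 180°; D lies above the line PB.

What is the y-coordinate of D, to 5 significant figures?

40.028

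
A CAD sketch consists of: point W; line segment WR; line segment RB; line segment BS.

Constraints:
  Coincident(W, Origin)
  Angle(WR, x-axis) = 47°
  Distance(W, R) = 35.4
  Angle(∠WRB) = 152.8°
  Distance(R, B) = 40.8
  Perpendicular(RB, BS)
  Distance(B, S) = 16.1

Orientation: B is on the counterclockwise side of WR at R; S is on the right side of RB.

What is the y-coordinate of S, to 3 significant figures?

60.8

W is at the origin; WR runs at 47.0° with length 35.4, so R = 35.4·(cos 47.0°, sin 47.0°) = (24.1, 25.9). ∠WRB = 152.8°, so RB runs at 47.0° + (180° − 152.8°) = 74.2° from the x-axis; with |RB| = 40.8, B = R + 40.8·(cos 74.2°, sin 74.2°) = (35.3, 65.1). RB ⟂ BS; with |BS| = 16.1 on the right of RB, S = B + 16.1·(0.962, -0.272) = (50.7, 60.8). So S.y = 60.8.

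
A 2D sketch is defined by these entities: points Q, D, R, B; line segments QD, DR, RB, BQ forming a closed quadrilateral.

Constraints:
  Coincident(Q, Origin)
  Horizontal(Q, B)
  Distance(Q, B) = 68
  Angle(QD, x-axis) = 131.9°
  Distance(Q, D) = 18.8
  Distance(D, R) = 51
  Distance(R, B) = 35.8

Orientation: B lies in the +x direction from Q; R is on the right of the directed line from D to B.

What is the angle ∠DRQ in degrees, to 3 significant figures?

11.8°

Checks: |DR| = 51.00 ✓; |RB| = 35.80 ✓.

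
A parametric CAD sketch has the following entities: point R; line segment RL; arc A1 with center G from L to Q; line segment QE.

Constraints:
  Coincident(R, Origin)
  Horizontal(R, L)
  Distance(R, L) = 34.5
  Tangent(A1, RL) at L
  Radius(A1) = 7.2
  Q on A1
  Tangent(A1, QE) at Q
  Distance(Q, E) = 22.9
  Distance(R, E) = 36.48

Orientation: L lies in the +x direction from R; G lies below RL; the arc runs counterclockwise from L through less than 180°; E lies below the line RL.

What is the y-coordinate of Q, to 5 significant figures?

-5.8162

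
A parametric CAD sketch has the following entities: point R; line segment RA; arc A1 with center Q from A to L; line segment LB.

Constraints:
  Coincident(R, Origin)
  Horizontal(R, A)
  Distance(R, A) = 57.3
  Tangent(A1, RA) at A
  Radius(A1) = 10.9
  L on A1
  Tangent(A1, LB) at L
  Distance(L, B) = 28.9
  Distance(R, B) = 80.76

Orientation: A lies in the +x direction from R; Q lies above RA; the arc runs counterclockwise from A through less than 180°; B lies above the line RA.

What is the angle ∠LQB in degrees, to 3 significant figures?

69.3°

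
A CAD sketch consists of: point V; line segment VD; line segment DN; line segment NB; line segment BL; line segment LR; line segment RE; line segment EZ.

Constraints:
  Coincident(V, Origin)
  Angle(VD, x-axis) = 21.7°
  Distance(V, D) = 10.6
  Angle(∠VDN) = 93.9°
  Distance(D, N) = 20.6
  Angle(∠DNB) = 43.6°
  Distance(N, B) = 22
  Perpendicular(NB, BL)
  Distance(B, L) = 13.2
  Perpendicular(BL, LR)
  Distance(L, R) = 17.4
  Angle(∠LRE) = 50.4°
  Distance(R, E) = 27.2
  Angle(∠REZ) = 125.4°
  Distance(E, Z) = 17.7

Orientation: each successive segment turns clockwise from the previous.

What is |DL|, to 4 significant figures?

7.153

V is at the origin; VD runs at 21.7° with length 10.6, so D = (9.849, 3.919). ∠VDN = 93.9° gives DN at -64.40° from the x-axis; with |DN| = 20.6, N = (18.75, -14.66). ∠DNB = 43.6° gives NB at 159.2° from the x-axis; with |NB| = 22.0, B = (-1.816, -6.846). NB is perpendicular to BL, so BL runs at 69.20°; with |BL| = 13.2, L = (2.871, 5.494). Then |DL| = |L − D| = 7.153.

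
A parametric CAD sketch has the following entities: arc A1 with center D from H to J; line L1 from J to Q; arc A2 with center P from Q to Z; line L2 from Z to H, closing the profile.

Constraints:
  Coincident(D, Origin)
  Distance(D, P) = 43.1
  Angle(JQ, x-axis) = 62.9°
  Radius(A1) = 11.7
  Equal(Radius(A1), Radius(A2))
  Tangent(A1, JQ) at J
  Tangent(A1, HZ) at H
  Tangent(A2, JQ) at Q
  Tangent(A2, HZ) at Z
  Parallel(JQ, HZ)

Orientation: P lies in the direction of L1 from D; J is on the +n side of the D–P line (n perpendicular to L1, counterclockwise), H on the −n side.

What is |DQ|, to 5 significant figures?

44.660

The slot axis is L1's direction at 62.9°, so u = (cos 62.9°, sin 62.9°) = (0.45554, 0.89021) and n = (−sin 62.9°, cos 62.9°) = (-0.89021, 0.45554). D is at the origin and P lies 43.1 along u from D, so P = 43.1·u = (19.634, 38.368). Tangency of A1 to both parallel lines with radius 11.7 puts J and H at D ± 11.7·n: J = (-10.415, 5.3299), H = (10.415, -5.3299). Equal radii place Q and Z the same way about P: Q = P + 11.7·n = (9.2185, 43.698), Z = P − 11.7·n = (30.049, 33.038). Then |DQ| = |Q − D| = 44.660.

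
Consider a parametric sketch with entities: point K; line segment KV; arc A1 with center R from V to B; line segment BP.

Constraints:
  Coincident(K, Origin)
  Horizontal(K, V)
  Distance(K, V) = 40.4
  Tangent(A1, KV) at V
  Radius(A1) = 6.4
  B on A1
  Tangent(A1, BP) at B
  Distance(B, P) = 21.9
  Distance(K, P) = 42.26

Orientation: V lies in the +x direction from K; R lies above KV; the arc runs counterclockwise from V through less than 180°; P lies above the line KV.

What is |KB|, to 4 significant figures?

46.61

Checks: |RB| = 6.400 ✓; ∠(RB, BP) = 90.00° ✓; |BP| = 21.90 ✓; |KP| = 42.26 ✓.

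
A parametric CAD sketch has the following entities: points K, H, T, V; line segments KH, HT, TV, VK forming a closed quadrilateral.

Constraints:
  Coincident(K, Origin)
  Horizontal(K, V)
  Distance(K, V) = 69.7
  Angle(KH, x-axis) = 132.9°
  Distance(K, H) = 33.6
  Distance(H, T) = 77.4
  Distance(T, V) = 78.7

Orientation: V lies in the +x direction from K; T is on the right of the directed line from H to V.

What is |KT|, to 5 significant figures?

47.429

K is at the origin; KV is horizontal with |KV| = 69.7 and V in +x, so V = (69.7, 0). KH runs at 132.9° with |KH| = 33.6, so H = (-22.872, 24.613). T is determined by |HT| = 77.4 and |TV| = 78.7 together: it lies at the intersection of circle(H, 77.4) and circle(V, 78.7). With |HV| = 95.789, the foot of the radical line on HV is 46.835 from H and the perpendicular offset is √(77.4² − 46.835²) = 61.622. Taking the right-of-HV solution: T = (6.5561, -46.974).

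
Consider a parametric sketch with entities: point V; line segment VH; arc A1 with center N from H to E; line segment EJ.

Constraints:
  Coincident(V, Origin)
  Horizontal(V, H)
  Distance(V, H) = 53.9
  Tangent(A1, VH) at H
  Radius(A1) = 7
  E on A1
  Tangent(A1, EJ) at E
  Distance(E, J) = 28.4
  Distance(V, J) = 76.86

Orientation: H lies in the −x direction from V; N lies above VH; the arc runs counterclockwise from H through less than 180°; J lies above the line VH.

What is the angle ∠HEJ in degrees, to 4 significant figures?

111.1°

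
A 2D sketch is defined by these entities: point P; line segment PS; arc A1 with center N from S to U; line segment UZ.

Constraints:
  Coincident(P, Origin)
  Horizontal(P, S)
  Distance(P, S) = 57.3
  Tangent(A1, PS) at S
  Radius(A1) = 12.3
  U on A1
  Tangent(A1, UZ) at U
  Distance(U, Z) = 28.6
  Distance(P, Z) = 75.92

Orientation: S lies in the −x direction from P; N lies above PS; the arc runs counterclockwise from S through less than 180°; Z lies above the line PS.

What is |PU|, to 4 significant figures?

50.69

Checks: |NU| = 12.30 ✓; ∠(NU, UZ) = 90.00° ✓; |UZ| = 28.60 ✓; |PZ| = 75.92 ✓.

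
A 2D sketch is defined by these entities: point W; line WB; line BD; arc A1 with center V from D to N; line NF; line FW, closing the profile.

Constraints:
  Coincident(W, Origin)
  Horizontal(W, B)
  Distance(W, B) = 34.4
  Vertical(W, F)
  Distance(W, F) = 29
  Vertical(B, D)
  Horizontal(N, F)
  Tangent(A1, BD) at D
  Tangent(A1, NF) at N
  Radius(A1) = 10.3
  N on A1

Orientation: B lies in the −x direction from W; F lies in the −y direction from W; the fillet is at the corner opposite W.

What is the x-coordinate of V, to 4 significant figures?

-24.10

W is at the origin; WB is horizontal with |WB| = 34.4 and B on the −x side, so B = (-34.40, 0.000). WF is vertical with |WF| = 29.0 and F on the −y side, so F = (0.000, -29.00). The virtual corner opposite W is at (-34.40, -29.00). A1 meets BD tangentially, so VD is at right angles to BD and since A1 is tangent to NF there, VN ⟂ NF, with radius 10.3, so the center V sits 10.3 in from both sides at V = (-24.10, -18.70). So V.x = -24.10.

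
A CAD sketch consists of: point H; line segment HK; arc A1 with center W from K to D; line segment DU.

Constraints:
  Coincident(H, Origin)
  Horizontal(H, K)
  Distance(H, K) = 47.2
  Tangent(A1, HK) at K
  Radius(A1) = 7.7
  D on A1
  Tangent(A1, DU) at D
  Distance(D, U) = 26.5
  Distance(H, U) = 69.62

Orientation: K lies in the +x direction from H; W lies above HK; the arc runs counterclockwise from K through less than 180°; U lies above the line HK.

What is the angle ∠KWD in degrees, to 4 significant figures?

72.52°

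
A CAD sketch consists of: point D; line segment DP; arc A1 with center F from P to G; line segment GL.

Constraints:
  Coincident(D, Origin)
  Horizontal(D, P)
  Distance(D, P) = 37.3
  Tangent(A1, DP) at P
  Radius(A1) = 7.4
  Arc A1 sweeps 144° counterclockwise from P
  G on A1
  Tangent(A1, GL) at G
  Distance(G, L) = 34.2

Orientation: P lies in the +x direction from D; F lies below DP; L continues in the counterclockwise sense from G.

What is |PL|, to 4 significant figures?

40.81

On A1, P sits at bearing 90° from F; a 144° counterclockwise sweep puts G at bearing 234°, so G = F + 7.4·(cos 234°, sin 234°) = (32.95, -13.39). Tangency of A1 to GL means the radius FG is perpendicular to GL, so GL runs along (−sin 234°, cos 234°); with |GL| = 34.2, L = (60.62, -33.49). Then |PL| = |L − P| = 40.81.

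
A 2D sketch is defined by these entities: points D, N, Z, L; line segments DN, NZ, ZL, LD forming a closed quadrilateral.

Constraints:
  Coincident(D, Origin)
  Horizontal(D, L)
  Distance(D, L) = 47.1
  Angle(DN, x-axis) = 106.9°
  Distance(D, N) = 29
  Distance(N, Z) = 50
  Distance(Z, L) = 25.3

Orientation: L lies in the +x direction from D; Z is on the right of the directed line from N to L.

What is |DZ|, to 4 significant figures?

26.12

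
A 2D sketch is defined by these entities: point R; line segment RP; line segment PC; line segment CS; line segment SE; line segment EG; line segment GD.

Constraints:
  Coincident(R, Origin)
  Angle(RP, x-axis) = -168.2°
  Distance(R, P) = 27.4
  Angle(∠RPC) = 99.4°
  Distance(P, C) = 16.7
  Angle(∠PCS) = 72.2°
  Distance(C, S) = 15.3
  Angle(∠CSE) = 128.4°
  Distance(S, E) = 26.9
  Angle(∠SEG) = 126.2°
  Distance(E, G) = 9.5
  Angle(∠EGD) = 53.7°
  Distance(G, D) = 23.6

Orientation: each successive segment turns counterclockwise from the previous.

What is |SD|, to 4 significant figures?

11.73

∠SEG = 126.2° gives EG at 125.6° from the x-axis; with |EG| = 9.5, G = (-8.891, 16.27). ∠EGD = 53.7° gives GD at -108.1° from the x-axis; with |GD| = 23.6, D = (-16.22, -6.159). Then |SD| = |D − S| = 11.73.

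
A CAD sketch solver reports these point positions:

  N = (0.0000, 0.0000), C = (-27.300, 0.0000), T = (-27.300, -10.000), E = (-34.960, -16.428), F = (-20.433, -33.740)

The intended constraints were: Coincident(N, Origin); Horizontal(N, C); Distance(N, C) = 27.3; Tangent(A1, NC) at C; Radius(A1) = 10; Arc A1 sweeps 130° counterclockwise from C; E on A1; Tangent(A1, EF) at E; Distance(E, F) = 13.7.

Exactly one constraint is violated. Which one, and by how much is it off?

Distance(E, F) = 13.7 — off by 8.90.

N = (0.00, 0.00) ✓; N.y = 0.00, C.y = 0.00 ✓; |NC| = 27.30 ✓; ∠(TC, CN) = 90.00° ✓; |TC| = 10.00 ✓; bearing(T→E) − bearing(T→C) = 130.0° ✓; |TE| = 10.00 ✓; ∠(TE, EF) = 90.00° ✓; |EF| = 22.60 ✗.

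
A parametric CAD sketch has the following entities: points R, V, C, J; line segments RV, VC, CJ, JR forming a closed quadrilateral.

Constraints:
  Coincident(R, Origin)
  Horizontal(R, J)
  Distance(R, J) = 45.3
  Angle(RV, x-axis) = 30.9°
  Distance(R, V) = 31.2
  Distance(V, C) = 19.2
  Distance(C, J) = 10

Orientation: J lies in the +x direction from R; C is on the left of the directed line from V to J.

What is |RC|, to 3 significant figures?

46.1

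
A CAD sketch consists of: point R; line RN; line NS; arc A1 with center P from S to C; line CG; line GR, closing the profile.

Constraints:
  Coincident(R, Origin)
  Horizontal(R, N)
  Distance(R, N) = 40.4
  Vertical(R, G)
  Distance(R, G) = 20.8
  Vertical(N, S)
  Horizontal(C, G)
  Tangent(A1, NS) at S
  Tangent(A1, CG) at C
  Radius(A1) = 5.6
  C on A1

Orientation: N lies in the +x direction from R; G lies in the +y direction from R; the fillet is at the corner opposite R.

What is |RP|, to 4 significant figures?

37.97

RG is vertical with |RG| = 20.8 and G on the +y side, so G = (0.000, 20.80). The virtual corner opposite R is at (40.40, 20.80). Tangency of A1 to NS means the radius PS is perpendicular to NS and since A1 is tangent to CG there, PC ⟂ CG, with radius 5.6, so the center P sits 5.6 in from both sides at P = (34.80, 15.20). Then |RP| = |P − R| = 37.97.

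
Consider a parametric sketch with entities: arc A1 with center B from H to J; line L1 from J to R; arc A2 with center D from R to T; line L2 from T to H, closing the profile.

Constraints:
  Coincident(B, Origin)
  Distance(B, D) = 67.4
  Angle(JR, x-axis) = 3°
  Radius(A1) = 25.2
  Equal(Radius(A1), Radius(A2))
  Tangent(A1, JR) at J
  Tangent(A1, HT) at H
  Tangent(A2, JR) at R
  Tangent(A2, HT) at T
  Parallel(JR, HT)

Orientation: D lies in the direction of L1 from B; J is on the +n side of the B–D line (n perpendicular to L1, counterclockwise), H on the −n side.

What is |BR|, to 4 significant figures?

71.96

Tangency of A1 to both parallel lines with radius 25.2 puts J and H at B ± 25.2·n: J = (-1.319, 25.17), H = (1.319, -25.17). Equal radii place R and T the same way about D: R = D + 25.2·n = (65.99, 28.69), T = D − 25.2·n = (68.63, -21.64). Then |BR| = |R − B| = 71.96.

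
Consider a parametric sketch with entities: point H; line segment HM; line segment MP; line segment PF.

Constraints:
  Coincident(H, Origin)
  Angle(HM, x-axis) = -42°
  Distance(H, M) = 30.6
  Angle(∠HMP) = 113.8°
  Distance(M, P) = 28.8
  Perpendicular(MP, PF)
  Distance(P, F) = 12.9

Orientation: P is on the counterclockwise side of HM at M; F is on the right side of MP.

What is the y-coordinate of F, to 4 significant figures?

-20.44

∠HMP = 113.8°, so MP runs at -42.0° + (180° − 113.8°) = 24.20° from the x-axis; with |MP| = 28.8, P = M + 28.8·(cos 24.20°, sin 24.20°) = (49.01, -8.670). The perpendicularity gives PF at right angles to MP; with |PF| = 12.9 on the right of MP, F = P + 12.9·(0.4099, -0.9121) = (54.30, -20.44). So F.y = -20.44.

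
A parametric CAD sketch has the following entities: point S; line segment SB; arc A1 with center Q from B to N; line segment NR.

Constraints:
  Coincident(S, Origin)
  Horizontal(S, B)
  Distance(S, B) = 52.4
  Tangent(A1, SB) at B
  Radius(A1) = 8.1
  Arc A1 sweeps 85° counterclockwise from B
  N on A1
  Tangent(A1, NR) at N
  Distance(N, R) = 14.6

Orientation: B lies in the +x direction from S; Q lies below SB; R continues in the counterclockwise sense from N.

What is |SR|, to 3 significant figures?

48.3

S is at the origin; SB is horizontal with |SB| = 52.4 and B on the +x side, so B = (52.4, 0.00). Since A1 is tangent to SB there, QB ⟂ SB, so Q = B + (0, -8.1) = (52.4, -8.10). On A1, B sits at bearing 90° from Q; an 85° counterclockwise sweep puts N at bearing 175°, so N = Q + 8.1·(cos 175°, sin 175°) = (44.3, -7.39). The tangent condition forces QN to be normal to NR, so NR runs along (−sin 175°, cos 175°); with |NR| = 14.6, R = (43.1, -21.9). Then |SR| = |R − S| = 48.3.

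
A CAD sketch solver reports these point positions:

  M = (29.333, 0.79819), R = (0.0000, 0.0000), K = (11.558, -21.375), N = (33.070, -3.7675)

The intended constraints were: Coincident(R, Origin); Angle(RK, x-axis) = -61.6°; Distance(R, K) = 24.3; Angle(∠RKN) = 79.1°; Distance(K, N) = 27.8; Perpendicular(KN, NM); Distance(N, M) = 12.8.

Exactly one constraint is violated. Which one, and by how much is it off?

Distance(N, M) = 12.8 — off by 6.90.

R = (0.00, 0.00) ✓; RK at -61.60° ✓; |RK| = 24.30 ✓; ∠RKN = 79.10° ✓; |KN| = 27.80 ✓; ∠(KN, NM) = 90.00° ✓; |NM| = 5.900 ✗.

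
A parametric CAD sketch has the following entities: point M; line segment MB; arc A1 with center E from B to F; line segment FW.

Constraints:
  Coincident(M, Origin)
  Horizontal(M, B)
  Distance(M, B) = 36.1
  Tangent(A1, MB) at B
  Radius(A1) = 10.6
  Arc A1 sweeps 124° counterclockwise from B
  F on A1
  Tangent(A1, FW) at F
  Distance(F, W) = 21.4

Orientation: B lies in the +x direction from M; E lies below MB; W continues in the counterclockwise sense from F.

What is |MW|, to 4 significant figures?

52.13

M is at the origin; MB is horizontal with |MB| = 36.1 and B on the +x side, so B = (36.10, 0.000). Since A1 is tangent to MB there, EB ⟂ MB, so E = B + (0, -10.6) = (36.10, -10.60). On A1, B sits at bearing 90° from E; a 124° counterclockwise sweep puts F at bearing 214°, so F = E + 10.6·(cos 214°, sin 214°) = (27.31, -16.53). Tangency of A1 to FW means the radius EF is perpendicular to FW, so FW runs along (−sin 214°, cos 214°); with |FW| = 21.4, W = (39.28, -34.27). Then |MW| = |W − M| = 52.13.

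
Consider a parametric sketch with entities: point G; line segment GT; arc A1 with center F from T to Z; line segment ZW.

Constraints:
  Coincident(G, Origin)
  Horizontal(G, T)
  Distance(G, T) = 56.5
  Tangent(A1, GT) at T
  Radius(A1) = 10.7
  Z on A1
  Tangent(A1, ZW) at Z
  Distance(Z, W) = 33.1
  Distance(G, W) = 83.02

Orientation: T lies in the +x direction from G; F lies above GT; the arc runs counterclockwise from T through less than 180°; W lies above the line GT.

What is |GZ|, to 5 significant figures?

67.736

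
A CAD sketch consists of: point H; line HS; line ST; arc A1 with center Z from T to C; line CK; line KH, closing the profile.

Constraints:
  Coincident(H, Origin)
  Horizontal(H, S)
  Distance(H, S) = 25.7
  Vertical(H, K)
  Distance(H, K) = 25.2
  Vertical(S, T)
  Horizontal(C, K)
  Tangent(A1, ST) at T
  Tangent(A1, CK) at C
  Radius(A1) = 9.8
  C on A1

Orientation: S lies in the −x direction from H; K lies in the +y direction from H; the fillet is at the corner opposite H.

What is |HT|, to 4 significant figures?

29.96

H is at the origin; HS is horizontal with |HS| = 25.7 and S on the −x side, so S = (-25.70, 0.000). H and K share the same x with |HK| = 25.2 and K on the +y side, so K = (0.000, 25.20). The virtual corner opposite H is at (-25.70, 25.20). Since A1 is tangent to ST there, ZT ⟂ ST and the tangent condition forces ZC to be normal to CK, with radius 9.8, so the center Z sits 9.8 in from both sides at Z = (-15.90, 15.40). That places the tangent points at T = (-25.70, 15.40) on ST and C = (-15.90, 25.20) on CK. Then |HT| = |T − H| = 29.96.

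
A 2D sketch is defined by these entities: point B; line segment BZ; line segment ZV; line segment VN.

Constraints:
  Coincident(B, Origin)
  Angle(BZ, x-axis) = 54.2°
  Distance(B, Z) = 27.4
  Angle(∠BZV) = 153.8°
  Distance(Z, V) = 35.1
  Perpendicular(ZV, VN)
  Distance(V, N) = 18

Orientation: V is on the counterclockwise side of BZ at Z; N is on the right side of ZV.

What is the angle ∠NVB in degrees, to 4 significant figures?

101.5°

B is at the origin; BZ runs at 54.2° with length 27.4, so Z = 27.4·(cos 54.2°, sin 54.2°) = (16.03, 22.22). ∠BZV = 153.8°, so ZV runs at 54.2° + (180° − 153.8°) = 80.40° from the x-axis; with |ZV| = 35.1, V = Z + 35.1·(cos 80.40°, sin 80.40°) = (21.88, 56.83). The perpendicularity gives VN at right angles to ZV; with |VN| = 18.0 on the right of ZV, N = V + 18.0·(0.9860, -0.1668) = (39.63, 53.83). Then cos ∠NVB = VN·VB / (|VN||VB|), giving 101.5°.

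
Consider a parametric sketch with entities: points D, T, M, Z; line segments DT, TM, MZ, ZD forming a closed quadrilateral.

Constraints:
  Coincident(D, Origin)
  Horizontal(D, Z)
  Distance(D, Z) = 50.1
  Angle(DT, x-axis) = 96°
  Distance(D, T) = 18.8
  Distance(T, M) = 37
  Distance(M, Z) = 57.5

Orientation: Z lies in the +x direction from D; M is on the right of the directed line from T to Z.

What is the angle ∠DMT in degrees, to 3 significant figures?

9.86°

Checks: |TM| = 37.00 ✓; |MZ| = 57.50 ✓.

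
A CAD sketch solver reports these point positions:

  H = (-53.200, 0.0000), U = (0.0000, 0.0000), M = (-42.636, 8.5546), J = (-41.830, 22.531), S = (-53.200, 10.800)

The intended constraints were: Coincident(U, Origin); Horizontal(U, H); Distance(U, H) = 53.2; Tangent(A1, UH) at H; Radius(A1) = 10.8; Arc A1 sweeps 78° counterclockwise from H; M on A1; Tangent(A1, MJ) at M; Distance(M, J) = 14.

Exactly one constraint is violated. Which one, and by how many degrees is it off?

Tangent(A1, MJ) at M — off by 8.70°.

U = (0.00, 0.00) ✓; U.y = 0.00, H.y = 0.00 ✓; |UH| = 53.20 ✓; ∠(SH, HU) = 90.00° ✓; |SH| = 10.80 ✓; bearing(S→M) − bearing(S→H) = 78.00° ✓; |SM| = 10.80 ✓; ∠(SM, MJ) = 81.30° ✗; |MJ| = 14.00 ✓.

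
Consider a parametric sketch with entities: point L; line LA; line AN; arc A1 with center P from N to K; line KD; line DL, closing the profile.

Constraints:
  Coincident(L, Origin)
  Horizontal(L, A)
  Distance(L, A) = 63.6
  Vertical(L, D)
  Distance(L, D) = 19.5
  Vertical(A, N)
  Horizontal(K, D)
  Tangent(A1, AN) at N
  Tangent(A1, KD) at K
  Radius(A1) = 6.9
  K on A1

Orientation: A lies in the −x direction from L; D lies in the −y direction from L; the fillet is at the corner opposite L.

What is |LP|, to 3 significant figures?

58.1

L is at the origin; LA is horizontal with |LA| = 63.6 and A on the −x side, so A = (-63.6, 0.00). LD is vertical with |LD| = 19.5 and D on the −y side, so D = (0.00, -19.5). The virtual corner opposite L is at (-63.6, -19.5). A1 meets AN tangentially, so PN is at right angles to AN and A1 meets KD tangentially, so PK is at right angles to KD, with radius 6.9, so the center P sits 6.9 in from both sides at P = (-56.7, -12.6). Then |LP| = |P − L| = 58.1.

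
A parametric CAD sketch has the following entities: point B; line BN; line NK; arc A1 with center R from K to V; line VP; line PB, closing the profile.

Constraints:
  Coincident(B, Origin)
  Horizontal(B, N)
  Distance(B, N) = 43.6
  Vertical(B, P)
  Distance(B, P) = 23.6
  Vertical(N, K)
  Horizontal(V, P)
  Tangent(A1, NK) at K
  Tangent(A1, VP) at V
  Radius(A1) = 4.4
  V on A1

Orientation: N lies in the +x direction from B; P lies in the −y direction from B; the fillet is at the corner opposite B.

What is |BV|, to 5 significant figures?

45.756

B is at the origin; BN is horizontal with |BN| = 43.6 and N on the +x side, so N = (43.600, 0.0000). BP is vertical with |BP| = 23.6 and P on the −y side, so P = (0.0000, -23.600). The virtual corner opposite B is at (43.600, -23.600). The tangent condition forces RK to be normal to NK and since A1 is tangent to VP there, RV ⟂ VP, with radius 4.4, so the center R sits 4.4 in from both sides at R = (39.200, -19.200). That places the tangent points at K = (43.600, -19.200) on NK and V = (39.200, -23.600) on VP. Then |BV| = |V − B| = 45.756.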